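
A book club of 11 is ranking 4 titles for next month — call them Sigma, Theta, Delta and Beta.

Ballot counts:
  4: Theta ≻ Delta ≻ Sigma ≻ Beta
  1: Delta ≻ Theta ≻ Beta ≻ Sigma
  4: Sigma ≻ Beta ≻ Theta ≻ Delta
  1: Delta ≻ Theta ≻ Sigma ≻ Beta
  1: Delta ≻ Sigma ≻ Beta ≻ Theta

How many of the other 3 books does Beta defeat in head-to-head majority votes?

0

Beta against each rival (11 members):
Beta–Sigma: Sigma 10–1.
Beta vs Theta: Beta is ranked higher on 4+1 = 5 ballots, Theta on 6. Theta wins 6–5.
Beta vs Delta: 4 for Beta, 7 for Delta — Delta by 7–4.
Beta beats no one; loses to Sigma, Theta, Delta — 0 pairwise wins.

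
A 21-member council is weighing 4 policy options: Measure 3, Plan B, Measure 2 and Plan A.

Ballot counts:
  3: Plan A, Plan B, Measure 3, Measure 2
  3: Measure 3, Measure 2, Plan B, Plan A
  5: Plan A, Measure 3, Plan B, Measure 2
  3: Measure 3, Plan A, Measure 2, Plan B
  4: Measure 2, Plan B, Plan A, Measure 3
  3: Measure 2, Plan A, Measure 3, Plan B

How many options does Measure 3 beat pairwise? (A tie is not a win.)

Measure 3 against each rival (21 council members):
Measure 3 vs Plan B: Measure 3 wins 14–7.
Measure 3 vs Measure 2: Measure 3 preferred on 3+3+5+3 = 14 ballots; Measure 3 wins 14–7.
Measure 3 vs Plan A: 3+3 = 6 for Measure 3, 15 for Plan A — Plan A by 15–6.
Measure 3 beats Plan B, Measure 2; loses to Plan A — 2 pairwise wins.

2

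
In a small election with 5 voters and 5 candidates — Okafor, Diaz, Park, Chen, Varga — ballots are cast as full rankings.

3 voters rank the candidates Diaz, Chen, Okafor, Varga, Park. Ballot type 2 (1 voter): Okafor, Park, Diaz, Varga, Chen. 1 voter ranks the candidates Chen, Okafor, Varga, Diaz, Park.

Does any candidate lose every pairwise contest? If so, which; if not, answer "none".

Park

Pairwise majorities:
Okafor vs Diaz: Diaz wins 3–2.
Okafor–Park: Okafor 5–0.
Okafor vs Chen: 1 for Okafor, 4 for Chen — Chen by 4–1.
Okafor–Varga: Okafor 5–0.
Diaz vs Park: Diaz preferred on 3+1 = 4 ballots; Diaz wins 4–1.
Diaz vs Chen: Diaz wins 4–1.
Diaz vs Varga: Diaz, 4–1.
Park vs Chen: Chen wins 4–1.
Park vs Varga: 1 to 4, Varga.
Chen–Varga: Chen 4–1.
Park is beaten in every head-to-head and is the Condorcet loser.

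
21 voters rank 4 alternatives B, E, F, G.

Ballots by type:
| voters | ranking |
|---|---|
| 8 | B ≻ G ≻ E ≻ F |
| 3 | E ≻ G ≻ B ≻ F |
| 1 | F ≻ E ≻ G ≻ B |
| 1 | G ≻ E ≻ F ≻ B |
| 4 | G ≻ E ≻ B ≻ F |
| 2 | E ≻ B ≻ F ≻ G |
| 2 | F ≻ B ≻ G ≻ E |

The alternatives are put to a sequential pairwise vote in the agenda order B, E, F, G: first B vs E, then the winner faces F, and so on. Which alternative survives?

Round 1: B vs E — 10–11, E advances.
Round 2: E vs F — 18–3, E advances.
Round 3: E vs G — 6–15, G advances.
G survives the agenda.

G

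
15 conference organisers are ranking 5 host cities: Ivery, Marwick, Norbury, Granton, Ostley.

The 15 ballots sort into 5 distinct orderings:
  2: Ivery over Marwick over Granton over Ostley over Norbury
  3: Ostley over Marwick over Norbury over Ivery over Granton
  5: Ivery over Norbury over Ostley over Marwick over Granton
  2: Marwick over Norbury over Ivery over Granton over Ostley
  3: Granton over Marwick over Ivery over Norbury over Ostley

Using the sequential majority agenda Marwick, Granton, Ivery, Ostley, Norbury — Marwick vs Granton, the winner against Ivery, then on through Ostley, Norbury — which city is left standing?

Round 1: Marwick vs Granton — 12–3, Marwick advances.
Round 2: Marwick vs Ivery — 8–7, Marwick advances.
Round 3: Marwick vs Ostley — 7–8, Ostley advances.
Round 4: Ostley vs Norbury — 5–10, Norbury advances.
Norbury survives the agenda.

Norbury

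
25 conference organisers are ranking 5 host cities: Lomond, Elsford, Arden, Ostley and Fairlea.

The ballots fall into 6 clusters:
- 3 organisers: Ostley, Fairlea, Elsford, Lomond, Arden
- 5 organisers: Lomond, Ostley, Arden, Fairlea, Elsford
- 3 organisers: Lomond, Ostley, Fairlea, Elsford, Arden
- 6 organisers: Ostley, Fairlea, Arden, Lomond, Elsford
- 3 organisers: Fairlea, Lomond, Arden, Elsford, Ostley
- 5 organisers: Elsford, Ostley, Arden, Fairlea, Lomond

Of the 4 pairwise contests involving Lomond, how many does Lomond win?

2

Lomond against each rival (25 organisers):
Lomond vs Elsford: Lomond preferred on 5+3+6+3 = 17 ballots; Lomond wins 17–8.
Lomond vs Arden: Lomond preferred on 3+5+3+3 = 14 ballots; Lomond wins 14–11.
Lomond vs Ostley: Lomond preferred on 5+3+3 = 11 ballots; Ostley wins 14–11.
Lomond vs Fairlea: 8 to 17, Fairlea.
Lomond beats Elsford, Arden; loses to Ostley, Fairlea — 2 pairwise wins.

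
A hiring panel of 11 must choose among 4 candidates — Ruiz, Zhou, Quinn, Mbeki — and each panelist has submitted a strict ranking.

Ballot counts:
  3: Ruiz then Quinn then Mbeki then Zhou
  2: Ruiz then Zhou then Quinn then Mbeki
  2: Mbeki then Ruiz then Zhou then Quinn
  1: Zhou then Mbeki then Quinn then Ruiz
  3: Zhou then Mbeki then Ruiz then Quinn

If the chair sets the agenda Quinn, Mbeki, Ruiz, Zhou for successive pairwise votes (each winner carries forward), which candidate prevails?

Round 1: Quinn vs Mbeki — 5–6, Mbeki advances.
Round 2: Mbeki vs Ruiz — 6–5, Mbeki advances.
Round 3: Mbeki vs Zhou — 5–6, Zhou advances.
The agenda winner is Zhou.

Zhou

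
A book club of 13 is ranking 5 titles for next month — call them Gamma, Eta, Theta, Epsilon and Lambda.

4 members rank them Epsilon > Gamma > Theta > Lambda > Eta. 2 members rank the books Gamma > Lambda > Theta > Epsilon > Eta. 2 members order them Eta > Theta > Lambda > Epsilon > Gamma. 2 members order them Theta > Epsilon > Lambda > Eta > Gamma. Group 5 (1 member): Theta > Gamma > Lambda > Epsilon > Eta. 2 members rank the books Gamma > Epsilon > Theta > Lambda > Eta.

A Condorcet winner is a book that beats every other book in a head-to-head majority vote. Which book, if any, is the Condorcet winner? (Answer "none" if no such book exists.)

Check each pair by majority over 13 ballots:
Gamma vs Eta: Gamma, 9–4.
Gamma vs Theta: Gamma, 8–5.
Gamma vs Epsilon: Epsilon, 8–5.
Gamma vs Lambda: Gamma wins 9–4.
Eta vs Theta: Theta, 11–2.
Eta vs Epsilon: Epsilon, 11–2.
Eta vs Lambda: Lambda wins 11–2.
Theta–Epsilon: Theta 7–6.
Theta vs Lambda: Theta, 11–2.
Epsilon vs Lambda: Epsilon, 8–5.
Every book loses at least once (Gamma loses to Epsilon; Eta loses to Gamma; Theta loses to Gamma; Epsilon loses to Theta; Lambda loses to Gamma). The majority relation contains the cycle Gamma > Theta > Epsilon > Gamma, so there is no Condorcet winner.

none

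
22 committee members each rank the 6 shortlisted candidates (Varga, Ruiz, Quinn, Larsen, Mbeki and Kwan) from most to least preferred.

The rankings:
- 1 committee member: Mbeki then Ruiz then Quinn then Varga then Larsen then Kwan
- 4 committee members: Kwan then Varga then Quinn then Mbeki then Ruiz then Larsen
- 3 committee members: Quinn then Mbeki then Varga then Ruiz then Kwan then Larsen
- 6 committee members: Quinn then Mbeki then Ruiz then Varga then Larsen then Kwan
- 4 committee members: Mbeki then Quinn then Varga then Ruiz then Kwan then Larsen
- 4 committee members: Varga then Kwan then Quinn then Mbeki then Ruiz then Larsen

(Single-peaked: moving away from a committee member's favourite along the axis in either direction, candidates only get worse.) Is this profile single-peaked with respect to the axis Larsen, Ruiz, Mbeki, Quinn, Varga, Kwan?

Axis positions: Larsen=1, Ruiz=2, Mbeki=3, Quinn=4, Varga=5, Kwan=6.
Faction 1 (peak Mbeki at position 3): ranking walks positions 3-2-4-5-1-6, expanding outward from the peak — single-peaked.
Faction 2 (peak Kwan at position 6): ranking walks positions 6-5-4-3-2-1, expanding outward from the peak — single-peaked.
Faction 3 (peak Quinn at position 4): ranking walks positions 4-3-5-2-6-1, expanding outward from the peak — single-peaked.
Faction 4 (peak Quinn at position 4): ranking walks positions 4-3-2-5-1-6, expanding outward from the peak — single-peaked.
Faction 5 (peak Mbeki at position 3): ranking walks positions 3-4-5-2-6-1, expanding outward from the peak — single-peaked.
Faction 6 (peak Varga at position 5): ranking walks positions 5-6-4-3-2-1, expanding outward from the peak — single-peaked.
Every ranking is single-peaked on this axis.

yes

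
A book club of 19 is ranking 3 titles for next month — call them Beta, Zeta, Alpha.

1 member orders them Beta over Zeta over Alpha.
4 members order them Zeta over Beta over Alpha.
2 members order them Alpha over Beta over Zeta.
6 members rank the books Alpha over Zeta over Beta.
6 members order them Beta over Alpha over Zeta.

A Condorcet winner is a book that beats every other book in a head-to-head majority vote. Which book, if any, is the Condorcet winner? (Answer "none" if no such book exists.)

Pairwise majorities:
Beta vs Zeta: Zeta, 10–9.
Beta–Alpha: Beta 11–8.
Zeta vs Alpha: Alpha wins 14–5.
No book is unbeaten: Beta loses to Zeta; Zeta loses to Alpha; Alpha loses to Beta. In particular Beta > Alpha > Zeta > Beta is a majority cycle — no Condorcet winner exists.

none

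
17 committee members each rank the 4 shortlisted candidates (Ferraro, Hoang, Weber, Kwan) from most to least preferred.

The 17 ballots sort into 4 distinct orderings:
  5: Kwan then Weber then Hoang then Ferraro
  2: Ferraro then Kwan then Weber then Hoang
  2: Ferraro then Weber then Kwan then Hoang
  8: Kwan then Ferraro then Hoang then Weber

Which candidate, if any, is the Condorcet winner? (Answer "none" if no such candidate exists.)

Pairwise majorities:
Ferraro vs Hoang: 2+2+8 = 12 for Ferraro, 5 for Hoang — Ferraro by 12–5.
Ferraro vs Weber: 2+2+8 = 12 for Ferraro, 5 for Weber — Ferraro by 12–5.
Ferraro vs Kwan: 2+2 = 4 for Ferraro, 13 for Kwan — Kwan by 13–4.
Hoang vs Weber: 8 to 9, Weber.
Hoang vs Kwan: Hoang preferred on 0 ballots; Kwan wins 17–0.
Weber vs Kwan: Weber is ranked higher on 2 ballots, Kwan on 15. Kwan wins 15–2.
Kwan defeats every rival head-to-head and is the Condorcet winner.

Kwan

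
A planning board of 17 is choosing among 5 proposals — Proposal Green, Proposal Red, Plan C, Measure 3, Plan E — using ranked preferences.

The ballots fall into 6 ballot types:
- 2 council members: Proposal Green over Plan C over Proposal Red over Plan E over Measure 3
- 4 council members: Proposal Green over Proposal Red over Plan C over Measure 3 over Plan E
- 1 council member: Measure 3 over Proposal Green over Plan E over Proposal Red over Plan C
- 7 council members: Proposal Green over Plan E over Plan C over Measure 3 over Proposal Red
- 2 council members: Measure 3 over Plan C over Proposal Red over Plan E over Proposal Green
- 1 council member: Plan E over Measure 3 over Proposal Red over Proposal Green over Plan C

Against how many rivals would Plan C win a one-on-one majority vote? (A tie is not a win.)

2

Plan C against each rival (17 council members):
Plan C vs Proposal Green: 2 to 15, Proposal Green.
Plan C vs Proposal Red: 11 to 6, Plan C.
Plan C vs Measure 3: Plan C wins 13–4.
Plan C vs Plan E: Plan E, 9–8.
Plan C beats Proposal Red, Measure 3; loses to Proposal Green, Plan E — 2 pairwise wins.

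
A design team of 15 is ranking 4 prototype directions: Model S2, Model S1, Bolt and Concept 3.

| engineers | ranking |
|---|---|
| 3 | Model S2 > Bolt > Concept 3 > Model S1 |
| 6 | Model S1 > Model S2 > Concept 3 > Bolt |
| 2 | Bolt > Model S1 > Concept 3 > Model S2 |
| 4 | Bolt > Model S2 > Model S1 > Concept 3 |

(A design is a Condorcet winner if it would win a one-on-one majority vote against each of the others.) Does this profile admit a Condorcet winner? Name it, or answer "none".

none

Check each pair by majority over 15 ballots:
Model S2 vs Model S1: 7 to 8, Model S1.
Model S2 vs Bolt: 9 to 6, Model S2.
Model S2 vs Concept 3: Model S2 preferred on 3+6+4 = 13 ballots; Model S2 wins 13–2.
Model S1 vs Bolt: Model S1 preferred on 6 ballots; Bolt wins 9–6.
Model S1 vs Concept 3: 12 to 3, Model S1.
Bolt vs Concept 3: 3+2+4 = 9 for Bolt, 6 for Concept 3 — Bolt by 9–6.
Every design loses at least once (Model S2 loses to Model S1; Model S1 loses to Bolt; Bolt loses to Model S2; Concept 3 loses to Model S2). The majority relation contains the cycle Model S2 → Bolt → Model S1 → Model S2, so there is no Condorcet winner.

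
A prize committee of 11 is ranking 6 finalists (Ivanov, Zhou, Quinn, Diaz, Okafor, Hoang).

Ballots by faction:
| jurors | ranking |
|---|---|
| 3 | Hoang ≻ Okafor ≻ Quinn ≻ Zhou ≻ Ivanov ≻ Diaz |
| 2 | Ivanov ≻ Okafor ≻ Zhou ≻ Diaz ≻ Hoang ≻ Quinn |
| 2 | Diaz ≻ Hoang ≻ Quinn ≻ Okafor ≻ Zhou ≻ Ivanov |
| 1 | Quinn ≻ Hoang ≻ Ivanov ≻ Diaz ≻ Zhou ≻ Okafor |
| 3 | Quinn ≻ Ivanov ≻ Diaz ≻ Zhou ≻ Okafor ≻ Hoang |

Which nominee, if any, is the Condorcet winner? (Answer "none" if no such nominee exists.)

Pairwise majorities:
Ivanov vs Zhou: Ivanov, 6–5.
Ivanov–Quinn: Quinn 9–2.
Ivanov–Diaz: Ivanov 9–2.
Ivanov–Okafor: Ivanov 6–5.
Ivanov–Hoang: Hoang 6–5.
Zhou vs Quinn: Quinn wins 9–2.
Zhou vs Diaz: Diaz, 6–5.
Zhou vs Okafor: Okafor wins 7–4.
Zhou–Hoang: Hoang 6–5.
Quinn vs Diaz: Quinn, 7–4.
Quinn–Okafor: Quinn 6–5.
Quinn vs Hoang: Hoang wins 7–4.
Diaz vs Okafor: Diaz, 6–5.
Diaz vs Hoang: Diaz wins 7–4.
Okafor vs Hoang: Hoang, 6–5.
Each nominee drops at least one matchup (Ivanov loses to Quinn; Zhou loses to Ivanov; Quinn loses to Hoang; Diaz loses to Ivanov; Okafor loses to Ivanov; Hoang loses to Diaz); the cycle Ivanov > Diaz > Hoang > Ivanov rules out a Condorcet winner.

none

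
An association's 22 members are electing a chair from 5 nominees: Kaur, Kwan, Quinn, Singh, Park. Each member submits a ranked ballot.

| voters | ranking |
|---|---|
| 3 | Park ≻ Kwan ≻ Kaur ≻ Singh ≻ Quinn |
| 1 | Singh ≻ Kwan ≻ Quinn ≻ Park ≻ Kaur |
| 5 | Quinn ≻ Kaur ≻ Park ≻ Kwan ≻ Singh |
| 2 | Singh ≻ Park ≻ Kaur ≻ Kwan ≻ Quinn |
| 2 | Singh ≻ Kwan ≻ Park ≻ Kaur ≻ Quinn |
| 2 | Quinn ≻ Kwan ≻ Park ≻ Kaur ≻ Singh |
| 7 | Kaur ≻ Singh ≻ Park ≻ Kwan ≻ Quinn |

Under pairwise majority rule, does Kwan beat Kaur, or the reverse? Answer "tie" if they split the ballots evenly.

Ballots ranking Kwan above Kaur: 3 + 1 + 2 + 2 = 8.
Ballots ranking Kaur above Kwan: 22 − 8 = 14.
Kaur wins the head-to-head 14–8.

Kaur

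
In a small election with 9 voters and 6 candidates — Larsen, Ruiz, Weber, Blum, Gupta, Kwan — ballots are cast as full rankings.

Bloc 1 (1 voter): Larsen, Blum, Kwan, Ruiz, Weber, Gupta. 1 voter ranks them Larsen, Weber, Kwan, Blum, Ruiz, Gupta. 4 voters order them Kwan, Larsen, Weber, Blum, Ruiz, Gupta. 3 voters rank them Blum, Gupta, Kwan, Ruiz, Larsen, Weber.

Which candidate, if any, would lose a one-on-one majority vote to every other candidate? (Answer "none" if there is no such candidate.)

Head-to-head results (9 voters):
Larsen vs Ruiz: Larsen preferred on 1+1+4 = 6 ballots; Larsen wins 6–3.
Larsen vs Weber: Larsen, 9–0.
Larsen–Blum: Larsen 6–3.
Larsen vs Gupta: Larsen is ranked higher on 1+1+4 = 6 ballots, Gupta on 3. Larsen wins 6–3.
Larsen vs Kwan: Larsen preferred on 1+1 = 2 ballots; Kwan wins 7–2.
Ruiz–Weber: Weber 5–4.
Ruiz–Blum: Blum 9–0.
Ruiz vs Gupta: Ruiz is ranked higher on 1+1+4 = 6 ballots, Gupta on 3. Ruiz wins 6–3.
Ruiz vs Kwan: Kwan, 9–0.
Weber vs Blum: Weber preferred on 1+4 = 5 ballots; Weber wins 5–4.
Weber vs Gupta: 6 to 3, Weber.
Weber vs Kwan: Weber is ranked higher on 1 ballot, Kwan on 8. Kwan wins 8–1.
Blum vs Gupta: 1+1+4+3 = 9 for Blum, 0 for Gupta — Blum by 9–0.
Blum vs Kwan: Blum preferred on 1+3 = 4 ballots; Kwan wins 5–4.
Gupta vs Kwan: Gupta preferred on 3 ballots; Kwan wins 6–3.
Gupta loses to every other candidate — it is the Condorcet loser.

Gupta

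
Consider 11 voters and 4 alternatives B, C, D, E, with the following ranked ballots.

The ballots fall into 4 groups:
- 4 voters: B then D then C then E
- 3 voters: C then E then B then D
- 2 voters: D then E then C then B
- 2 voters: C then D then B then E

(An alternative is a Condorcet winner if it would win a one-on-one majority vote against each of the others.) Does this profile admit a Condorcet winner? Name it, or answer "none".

Pairwise majorities:
B vs C: C, 7–4.
B vs D: B wins 7–4.
B vs E: B, 6–5.
C vs D: D, 6–5.
C–E: C 9–2.
D vs E: D wins 8–3.
Each alternative drops at least one matchup (B loses to C; C loses to D; D loses to B; E loses to B); the cycle B → D → C → B rules out a Condorcet winner.

none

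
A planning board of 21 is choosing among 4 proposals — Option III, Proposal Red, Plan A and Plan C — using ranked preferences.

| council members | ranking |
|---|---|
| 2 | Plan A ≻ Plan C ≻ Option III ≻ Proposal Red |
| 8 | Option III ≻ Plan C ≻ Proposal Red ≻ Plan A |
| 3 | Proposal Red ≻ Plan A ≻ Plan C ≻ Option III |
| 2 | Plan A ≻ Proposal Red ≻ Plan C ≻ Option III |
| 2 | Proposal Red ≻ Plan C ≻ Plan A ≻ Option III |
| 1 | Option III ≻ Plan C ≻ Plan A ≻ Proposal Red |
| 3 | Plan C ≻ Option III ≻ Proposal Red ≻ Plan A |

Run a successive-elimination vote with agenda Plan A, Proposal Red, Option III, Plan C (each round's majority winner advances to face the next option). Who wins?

Round 1: Plan A vs Proposal Red — 5–16, Proposal Red advances.
Round 2: Proposal Red vs Option III — 7–14, Option III advances.
Round 3: Option III vs Plan C — 9–12, Plan C advances.
The agenda winner is Plan C.

Plan C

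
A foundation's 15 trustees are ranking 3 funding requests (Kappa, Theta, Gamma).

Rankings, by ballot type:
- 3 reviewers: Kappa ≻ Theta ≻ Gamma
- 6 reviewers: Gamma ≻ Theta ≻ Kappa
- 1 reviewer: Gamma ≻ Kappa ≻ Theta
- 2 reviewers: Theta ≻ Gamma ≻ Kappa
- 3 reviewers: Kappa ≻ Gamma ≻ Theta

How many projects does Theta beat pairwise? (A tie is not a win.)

Theta against each rival (15 reviewers):
Theta vs Kappa: Theta, 8–7.
Theta vs Gamma: Theta preferred on 3+2 = 5 ballots; Gamma wins 10–5.
Theta beats Kappa; loses to Gamma — 1 pairwise win.

1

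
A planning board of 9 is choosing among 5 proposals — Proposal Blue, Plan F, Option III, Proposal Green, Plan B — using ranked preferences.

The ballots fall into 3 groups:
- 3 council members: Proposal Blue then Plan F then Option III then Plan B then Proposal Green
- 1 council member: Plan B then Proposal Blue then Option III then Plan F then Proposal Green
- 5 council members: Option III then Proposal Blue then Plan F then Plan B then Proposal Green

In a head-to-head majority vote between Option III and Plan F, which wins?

Option III

Ballots ranking Option III above Plan F: 1 + 5 = 6.
Ballots ranking Plan F above Option III: 9 − 6 = 3.
Option III wins the head-to-head 6–3.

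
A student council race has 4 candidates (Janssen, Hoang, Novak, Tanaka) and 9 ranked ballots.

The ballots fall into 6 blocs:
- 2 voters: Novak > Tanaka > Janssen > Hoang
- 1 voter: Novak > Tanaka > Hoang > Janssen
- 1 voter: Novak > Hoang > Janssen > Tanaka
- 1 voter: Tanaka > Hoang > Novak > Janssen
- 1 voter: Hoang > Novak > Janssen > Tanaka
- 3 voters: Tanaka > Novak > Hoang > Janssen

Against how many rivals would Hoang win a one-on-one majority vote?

1

Hoang against each rival (9 voters):
Hoang vs Janssen: 1+1+1+1+3 = 7 for Hoang, 2 for Janssen — Hoang by 7–2.
Hoang vs Novak: Hoang is ranked higher on 1+1 = 2 ballots, Novak on 7. Novak wins 7–2.
Hoang vs Tanaka: Hoang is ranked higher on 1+1 = 2 ballots, Tanaka on 7. Tanaka wins 7–2.
Hoang beats Janssen; loses to Novak, Tanaka — 1 pairwise win.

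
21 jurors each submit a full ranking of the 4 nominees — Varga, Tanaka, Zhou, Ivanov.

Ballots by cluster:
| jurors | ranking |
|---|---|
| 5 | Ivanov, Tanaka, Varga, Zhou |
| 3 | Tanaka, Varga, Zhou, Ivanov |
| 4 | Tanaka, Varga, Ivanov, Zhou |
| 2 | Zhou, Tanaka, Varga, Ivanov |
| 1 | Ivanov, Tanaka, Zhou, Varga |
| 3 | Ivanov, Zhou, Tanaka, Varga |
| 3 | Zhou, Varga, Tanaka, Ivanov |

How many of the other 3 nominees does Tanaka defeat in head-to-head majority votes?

3

Tanaka against each rival (21 jurors):
Tanaka–Varga: Tanaka 18–3.
Tanaka vs Zhou: Tanaka, 13–8.
Tanaka vs Ivanov: 12 to 9, Tanaka.
Tanaka beats Varga, Zhou, Ivanov — 3 pairwise wins.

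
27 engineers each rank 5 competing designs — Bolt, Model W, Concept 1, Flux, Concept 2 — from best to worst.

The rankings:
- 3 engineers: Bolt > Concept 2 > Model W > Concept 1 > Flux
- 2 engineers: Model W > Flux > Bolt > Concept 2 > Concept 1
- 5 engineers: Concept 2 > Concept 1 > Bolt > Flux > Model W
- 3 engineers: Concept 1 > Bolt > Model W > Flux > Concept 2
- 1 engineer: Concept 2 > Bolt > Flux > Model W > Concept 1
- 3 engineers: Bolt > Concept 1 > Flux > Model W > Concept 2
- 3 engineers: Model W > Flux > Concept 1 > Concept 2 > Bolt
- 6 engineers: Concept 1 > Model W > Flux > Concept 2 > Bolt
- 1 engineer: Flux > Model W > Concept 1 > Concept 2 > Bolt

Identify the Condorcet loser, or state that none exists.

Pairwise majorities:
Bolt–Model W: Bolt 15–12.
Bolt–Concept 1: Concept 1 18–9.
Bolt vs Flux: Bolt, 15–12.
Bolt–Concept 2: Concept 2 16–11.
Model W vs Concept 1: Concept 1 wins 17–10.
Model W vs Flux: Model W, 17–10.
Model W vs Concept 2: Model W wins 18–9.
Concept 1 vs Flux: 20 to 7, Concept 1.
Concept 1 vs Concept 2: Concept 1, 16–11.
Flux vs Concept 2: Flux wins 18–9.
No design is winless: Bolt beats Model W; Model W beats Flux; Concept 1 beats Bolt; Flux beats Concept 2; Concept 2 beats Bolt. There is no Condorcet loser.

none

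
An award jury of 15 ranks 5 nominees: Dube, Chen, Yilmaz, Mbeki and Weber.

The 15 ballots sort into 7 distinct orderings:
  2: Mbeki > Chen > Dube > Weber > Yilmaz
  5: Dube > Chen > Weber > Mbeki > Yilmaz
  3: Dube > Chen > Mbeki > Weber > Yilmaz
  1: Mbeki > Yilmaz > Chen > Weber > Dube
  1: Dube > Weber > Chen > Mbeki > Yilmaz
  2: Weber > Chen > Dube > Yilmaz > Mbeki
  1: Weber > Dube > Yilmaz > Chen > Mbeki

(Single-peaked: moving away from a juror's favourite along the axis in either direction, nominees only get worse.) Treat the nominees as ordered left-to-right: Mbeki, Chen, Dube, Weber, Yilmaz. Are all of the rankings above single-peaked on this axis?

Axis positions: Mbeki=1, Chen=2, Dube=3, Weber=4, Yilmaz=5.
Ballot type 1 (peak Mbeki at position 1): ranking walks positions 1-2-3-4-5, expanding outward from the peak — single-peaked.
Ballot type 2 (peak Dube at position 3): ranking walks positions 3-2-4-1-5, expanding outward from the peak — single-peaked.
Ballot type 3 (peak Dube at position 3): ranking walks positions 3-2-1-4-5, expanding outward from the peak — single-peaked.
Ballot type 4: ranking walks positions 1-5-2-4-3; Yilmaz is ranked above Chen even though Chen lies between Yilmaz and the peak Mbeki on the axis — preferences dip and rise again. Not single-peaked.
Ballot type 5 (peak Dube at position 3): ranking walks positions 3-4-2-1-5, expanding outward from the peak — single-peaked.
Ballot type 6: ranking walks positions 4-2-3-5-1; Chen is ranked above Dube even though Dube lies between Chen and the peak Weber on the axis — preferences dip and rise again. Not single-peaked.
Ballot type 7 (peak Weber at position 4): ranking walks positions 4-3-5-2-1, expanding outward from the peak — single-peaked.
Ballot type 4 violates single-peakedness, so the profile is not single-peaked on this axis.

no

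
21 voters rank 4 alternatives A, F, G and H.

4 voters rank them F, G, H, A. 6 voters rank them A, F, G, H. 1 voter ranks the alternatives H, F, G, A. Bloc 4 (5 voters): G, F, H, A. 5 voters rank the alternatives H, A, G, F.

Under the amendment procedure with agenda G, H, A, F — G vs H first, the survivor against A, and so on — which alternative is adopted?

Round 1: G vs H — 15–6, G advances.
Round 2: G vs A — 10–11, A advances.
Round 3: A vs F — 11–10, A advances.
A survives the agenda.

A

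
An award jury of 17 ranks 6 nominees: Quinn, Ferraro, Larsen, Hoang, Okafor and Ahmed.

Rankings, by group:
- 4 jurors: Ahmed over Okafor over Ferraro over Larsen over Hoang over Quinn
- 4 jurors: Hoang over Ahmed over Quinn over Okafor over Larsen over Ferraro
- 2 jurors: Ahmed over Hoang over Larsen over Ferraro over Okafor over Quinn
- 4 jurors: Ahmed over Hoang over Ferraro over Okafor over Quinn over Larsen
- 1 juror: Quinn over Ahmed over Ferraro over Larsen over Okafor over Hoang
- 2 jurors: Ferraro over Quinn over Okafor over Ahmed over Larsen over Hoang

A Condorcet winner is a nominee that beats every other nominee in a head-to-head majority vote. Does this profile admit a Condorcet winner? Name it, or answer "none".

Check each pair by majority over 17 ballots:
Quinn vs Ferraro: Quinn is ranked higher on 4+1 = 5 ballots, Ferraro on 12. Ferraro wins 12–5.
Quinn vs Larsen: Quinn, 11–6.
Quinn vs Hoang: Quinn preferred on 1+2 = 3 ballots; Hoang wins 14–3.
Quinn vs Okafor: 4+1+2 = 7 for Quinn, 10 for Okafor — Okafor by 10–7.
Quinn vs Ahmed: Ahmed wins 14–3.
Ferraro vs Larsen: Ferraro preferred on 4+4+1+2 = 11 ballots; Ferraro wins 11–6.
Ferraro vs Hoang: Hoang, 10–7.
Ferraro vs Okafor: Ferraro preferred on 2+4+1+2 = 9 ballots; Ferraro wins 9–8.
Ferraro vs Ahmed: Ahmed, 15–2.
Larsen vs Hoang: Hoang, 10–7.
Larsen vs Okafor: Okafor wins 14–3.
Larsen vs Ahmed: Ahmed, 17–0.
Hoang vs Okafor: 4+2+4 = 10 for Hoang, 7 for Okafor — Hoang by 10–7.
Hoang–Ahmed: Ahmed 13–4.
Okafor vs Ahmed: Ahmed, 15–2.
Ahmed beats each of Quinn, Ferraro, Larsen, Hoang, Okafor — Ahmed is the Condorcet winner.

Ahmed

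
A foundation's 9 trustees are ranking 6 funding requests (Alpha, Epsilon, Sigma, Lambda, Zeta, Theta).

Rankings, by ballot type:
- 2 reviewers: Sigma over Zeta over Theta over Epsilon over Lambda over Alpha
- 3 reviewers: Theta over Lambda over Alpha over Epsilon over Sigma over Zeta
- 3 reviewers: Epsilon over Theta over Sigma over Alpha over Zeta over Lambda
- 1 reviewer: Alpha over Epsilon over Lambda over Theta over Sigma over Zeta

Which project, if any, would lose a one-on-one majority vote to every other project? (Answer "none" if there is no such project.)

Head-to-head results (9 reviewers):
Alpha vs Epsilon: 4 to 5, Epsilon.
Alpha vs Sigma: Alpha preferred on 3+1 = 4 ballots; Sigma wins 5–4.
Alpha vs Lambda: Alpha preferred on 3+1 = 4 ballots; Lambda wins 5–4.
Alpha–Zeta: Alpha 7–2.
Alpha vs Theta: 1 for Alpha, 8 for Theta — Theta by 8–1.
Epsilon vs Sigma: Epsilon, 7–2.
Epsilon vs Lambda: Epsilon, 6–3.
Epsilon vs Zeta: Epsilon is ranked higher on 3+3+1 = 7 ballots, Zeta on 2. Epsilon wins 7–2.
Epsilon–Theta: Theta 5–4.
Sigma–Lambda: Sigma 5–4.
Sigma vs Zeta: Sigma wins 9–0.
Sigma vs Theta: 2 for Sigma, 7 for Theta — Theta by 7–2.
Lambda vs Zeta: Zeta wins 5–4.
Lambda vs Theta: Lambda is ranked higher on 1 ballot, Theta on 8. Theta wins 8–1.
Zeta vs Theta: 2 for Zeta, 7 for Theta — Theta by 7–2.
No project is winless: Alpha beats Zeta; Epsilon beats Alpha; Sigma beats Alpha; Lambda beats Alpha; Zeta beats Lambda; Theta beats Alpha. There is no Condorcet loser.

none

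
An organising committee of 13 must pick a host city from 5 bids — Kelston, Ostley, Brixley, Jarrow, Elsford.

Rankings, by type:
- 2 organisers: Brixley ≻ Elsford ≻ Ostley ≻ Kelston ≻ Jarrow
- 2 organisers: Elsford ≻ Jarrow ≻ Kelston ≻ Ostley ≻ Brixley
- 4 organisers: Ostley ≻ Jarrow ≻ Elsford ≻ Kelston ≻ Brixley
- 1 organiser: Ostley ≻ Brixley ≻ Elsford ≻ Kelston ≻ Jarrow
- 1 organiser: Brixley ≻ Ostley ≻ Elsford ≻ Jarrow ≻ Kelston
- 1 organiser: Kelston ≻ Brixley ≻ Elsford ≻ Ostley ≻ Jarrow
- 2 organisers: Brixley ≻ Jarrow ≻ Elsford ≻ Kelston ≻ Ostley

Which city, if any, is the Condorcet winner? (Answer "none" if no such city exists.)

none

Head-to-head results (13 organisers):
Kelston vs Ostley: Ostley, 8–5.
Kelston–Brixley: Kelston 7–6.
Kelston vs Jarrow: Jarrow, 9–4.
Kelston–Elsford: Elsford 12–1.
Ostley vs Brixley: Ostley wins 7–6.
Ostley vs Jarrow: Ostley, 9–4.
Ostley vs Elsford: Elsford wins 7–6.
Brixley vs Jarrow: Brixley wins 7–6.
Brixley vs Elsford: Brixley wins 7–6.
Jarrow–Elsford: Elsford 7–6.
No city is unbeaten: Kelston loses to Ostley; Ostley loses to Elsford; Brixley loses to Kelston; Jarrow loses to Ostley; Elsford loses to Brixley. In particular Kelston > Brixley > Jarrow > Kelston is a majority cycle — no Condorcet winner exists.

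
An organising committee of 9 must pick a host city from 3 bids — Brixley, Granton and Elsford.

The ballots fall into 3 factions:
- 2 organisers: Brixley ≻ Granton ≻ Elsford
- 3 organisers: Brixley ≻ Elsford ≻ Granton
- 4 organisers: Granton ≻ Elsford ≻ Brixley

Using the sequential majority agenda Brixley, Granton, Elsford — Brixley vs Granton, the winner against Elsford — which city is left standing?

Brixley

Round 1: Brixley vs Granton — 5–4, Brixley advances.
Round 2: Brixley vs Elsford — 5–4, Brixley advances.
Brixley survives the agenda.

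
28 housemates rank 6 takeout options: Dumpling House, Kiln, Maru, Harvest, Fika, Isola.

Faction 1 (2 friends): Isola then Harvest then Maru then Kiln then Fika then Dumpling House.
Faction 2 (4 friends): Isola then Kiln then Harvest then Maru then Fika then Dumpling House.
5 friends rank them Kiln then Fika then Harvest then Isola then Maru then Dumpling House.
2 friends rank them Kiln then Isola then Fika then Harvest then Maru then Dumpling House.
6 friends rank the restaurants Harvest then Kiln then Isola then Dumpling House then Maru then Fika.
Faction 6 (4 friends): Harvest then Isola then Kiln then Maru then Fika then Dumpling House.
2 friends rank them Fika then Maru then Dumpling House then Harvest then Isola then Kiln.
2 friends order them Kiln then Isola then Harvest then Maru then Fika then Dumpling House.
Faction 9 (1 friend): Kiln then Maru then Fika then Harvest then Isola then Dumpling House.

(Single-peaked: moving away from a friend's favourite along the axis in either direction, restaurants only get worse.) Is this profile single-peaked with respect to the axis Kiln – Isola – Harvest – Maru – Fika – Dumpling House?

no

Axis positions: Kiln=1, Isola=2, Harvest=3, Maru=4, Fika=5, Dumpling House=6.
Faction 1 (peak Isola at position 2): ranking walks positions 2-3-4-1-5-6, expanding outward from the peak — single-peaked.
Faction 2 (peak Isola at position 2): ranking walks positions 2-1-3-4-5-6, expanding outward from the peak — single-peaked.
Faction 3: ranking walks positions 1-5-3-2-4-6; Fika is ranked above Isola even though Isola lies between Fika and the peak Kiln on the axis — preferences dip and rise again. Not single-peaked.
Faction 4: ranking walks positions 1-2-5-3-4-6; Fika is ranked above Harvest even though Harvest lies between Fika and the peak Kiln on the axis — preferences dip and rise again. Not single-peaked.
Faction 5: ranking walks positions 3-1-2-6-4-5; Kiln is ranked above Isola even though Isola lies between Kiln and the peak Harvest on the axis — preferences dip and rise again. Not single-peaked.
Faction 6 (peak Harvest at position 3): ranking walks positions 3-2-1-4-5-6, expanding outward from the peak — single-peaked.
Faction 7 (peak Fika at position 5): ranking walks positions 5-4-6-3-2-1, expanding outward from the peak — single-peaked.
Faction 8 (peak Kiln at position 1): ranking walks positions 1-2-3-4-5-6, expanding outward from the peak — single-peaked.
Faction 9: ranking walks positions 1-4-5-3-2-6; Maru is ranked above Isola even though Isola lies between Maru and the peak Kiln on the axis — preferences dip and rise again. Not single-peaked.
Faction 3 violates single-peakedness, so the profile is not single-peaked on this axis.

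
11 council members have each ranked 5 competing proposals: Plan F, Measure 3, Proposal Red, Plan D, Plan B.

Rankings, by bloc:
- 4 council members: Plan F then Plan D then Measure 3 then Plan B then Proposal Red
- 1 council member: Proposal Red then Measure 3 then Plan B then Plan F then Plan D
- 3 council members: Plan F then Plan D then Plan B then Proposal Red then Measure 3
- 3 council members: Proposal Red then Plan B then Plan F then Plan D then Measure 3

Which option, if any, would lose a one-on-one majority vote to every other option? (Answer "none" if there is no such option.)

Pairwise majorities:
Plan F vs Measure 3: 4+3+3 = 10 for Plan F, 1 for Measure 3 — Plan F by 10–1.
Plan F vs Proposal Red: Plan F wins 7–4.
Plan F vs Plan D: Plan F preferred on 4+1+3+3 = 11 ballots; Plan F wins 11–0.
Plan F vs Plan B: Plan F is ranked higher on 4+3 = 7 ballots, Plan B on 4. Plan F wins 7–4.
Measure 3 vs Proposal Red: Proposal Red wins 7–4.
Measure 3–Plan D: Plan D 10–1.
Measure 3 vs Plan B: 5 to 6, Plan B.
Proposal Red–Plan D: Plan D 7–4.
Proposal Red vs Plan B: Proposal Red preferred on 1+3 = 4 ballots; Plan B wins 7–4.
Plan D vs Plan B: Plan D preferred on 4+3 = 7 ballots; Plan D wins 7–4.
Measure 3 loses to every other option — it is the Condorcet loser.

Measure 3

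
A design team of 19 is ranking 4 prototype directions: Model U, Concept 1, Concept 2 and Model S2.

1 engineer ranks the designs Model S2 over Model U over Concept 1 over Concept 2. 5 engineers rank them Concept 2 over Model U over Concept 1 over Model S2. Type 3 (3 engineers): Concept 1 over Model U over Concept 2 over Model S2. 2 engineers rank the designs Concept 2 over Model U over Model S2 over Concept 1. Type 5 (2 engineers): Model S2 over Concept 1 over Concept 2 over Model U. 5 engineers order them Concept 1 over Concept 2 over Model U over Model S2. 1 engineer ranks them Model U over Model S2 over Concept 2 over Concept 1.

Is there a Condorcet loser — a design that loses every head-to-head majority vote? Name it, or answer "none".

Model S2

Pairwise majorities:
Model U vs Concept 1: Concept 1 wins 10–9.
Model U vs Concept 2: Model U preferred on 1+3+1 = 5 ballots; Concept 2 wins 14–5.
Model U vs Model S2: Model U, 16–3.
Concept 1 vs Concept 2: Concept 1 wins 11–8.
Concept 1 vs Model S2: Concept 1 preferred on 5+3+5 = 13 ballots; Concept 1 wins 13–6.
Concept 2 vs Model S2: Concept 2 is ranked higher on 5+3+2+5 = 15 ballots, Model S2 on 4. Concept 2 wins 15–4.
Model S2 is beaten in every head-to-head and is the Condorcet loser.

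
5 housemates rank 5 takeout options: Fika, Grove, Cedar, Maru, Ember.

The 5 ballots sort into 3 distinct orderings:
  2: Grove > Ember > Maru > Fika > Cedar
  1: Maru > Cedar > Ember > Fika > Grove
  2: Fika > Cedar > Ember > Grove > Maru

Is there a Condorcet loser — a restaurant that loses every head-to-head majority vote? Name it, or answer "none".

none

Head-to-head results (5 friends):
Fika vs Grove: Fika wins 3–2.
Fika vs Cedar: Fika is ranked higher on 2+2 = 4 ballots, Cedar on 1. Fika wins 4–1.
Fika vs Maru: 2 to 3, Maru.
Fika vs Ember: 2 to 3, Ember.
Grove–Cedar: Cedar 3–2.
Grove vs Maru: Grove wins 4–1.
Grove–Ember: Ember 3–2.
Cedar vs Maru: 2 to 3, Maru.
Cedar vs Ember: Cedar is ranked higher on 1+2 = 3 ballots, Ember on 2. Cedar wins 3–2.
Maru vs Ember: Ember wins 4–1.
Each restaurant has at least one pairwise win (Fika beats Grove; Grove beats Maru; Cedar beats Grove; Maru beats Fika; Ember beats Fika) — no Condorcet loser.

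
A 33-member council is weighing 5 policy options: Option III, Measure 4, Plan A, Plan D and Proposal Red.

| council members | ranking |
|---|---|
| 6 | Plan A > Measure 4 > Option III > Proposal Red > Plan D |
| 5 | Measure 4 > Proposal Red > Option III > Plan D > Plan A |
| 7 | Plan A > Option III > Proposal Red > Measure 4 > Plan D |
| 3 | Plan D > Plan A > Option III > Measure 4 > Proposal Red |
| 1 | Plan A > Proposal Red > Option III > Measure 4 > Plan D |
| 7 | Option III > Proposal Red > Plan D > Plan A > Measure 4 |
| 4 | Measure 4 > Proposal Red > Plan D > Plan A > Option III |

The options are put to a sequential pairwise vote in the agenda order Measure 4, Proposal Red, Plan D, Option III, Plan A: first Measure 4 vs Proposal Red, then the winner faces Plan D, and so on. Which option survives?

Round 1: Measure 4 vs Proposal Red — 18–15, Measure 4 advances.
Round 2: Measure 4 vs Plan D — 23–10, Measure 4 advances.
Round 3: Measure 4 vs Option III — 15–18, Option III advances.
Round 4: Option III vs Plan A — 12–21, Plan A advances.
The agenda winner is Plan A.

Plan A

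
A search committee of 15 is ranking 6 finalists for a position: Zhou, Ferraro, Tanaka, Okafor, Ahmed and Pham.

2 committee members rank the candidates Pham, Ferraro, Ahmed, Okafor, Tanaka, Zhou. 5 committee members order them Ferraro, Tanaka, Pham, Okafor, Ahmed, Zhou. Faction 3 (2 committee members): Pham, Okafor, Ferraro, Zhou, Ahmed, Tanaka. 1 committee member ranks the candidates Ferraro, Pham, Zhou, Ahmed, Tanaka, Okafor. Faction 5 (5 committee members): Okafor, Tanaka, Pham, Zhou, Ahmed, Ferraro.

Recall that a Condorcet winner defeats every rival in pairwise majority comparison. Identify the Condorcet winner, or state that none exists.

none

Pairwise majorities:
Zhou vs Ferraro: Zhou preferred on 5 ballots; Ferraro wins 10–5.
Zhou vs Tanaka: Tanaka, 12–3.
Zhou–Okafor: Okafor 14–1.
Zhou–Ahmed: Zhou 8–7.
Zhou vs Pham: Pham wins 15–0.
Ferraro vs Tanaka: Ferraro is ranked higher on 2+5+2+1 = 10 ballots, Tanaka on 5. Ferraro wins 10–5.
Ferraro vs Okafor: 2+5+1 = 8 for Ferraro, 7 for Okafor — Ferraro by 8–7.
Ferraro–Ahmed: Ferraro 10–5.
Ferraro–Pham: Pham 9–6.
Tanaka vs Okafor: Okafor wins 9–6.
Tanaka vs Ahmed: Tanaka preferred on 5+5 = 10 ballots; Tanaka wins 10–5.
Tanaka vs Pham: Tanaka is ranked higher on 5+5 = 10 ballots, Pham on 5. Tanaka wins 10–5.
Okafor vs Ahmed: 12 to 3, Okafor.
Okafor vs Pham: Pham wins 10–5.
Ahmed–Pham: Pham 15–0.
Every candidate loses at least once (Zhou loses to Ferraro; Ferraro loses to Pham; Tanaka loses to Ferraro; Okafor loses to Ferraro; Ahmed loses to Zhou; Pham loses to Tanaka). The majority relation contains the cycle Ferraro beats Tanaka beats Pham beats Ferraro, so there is no Condorcet winner.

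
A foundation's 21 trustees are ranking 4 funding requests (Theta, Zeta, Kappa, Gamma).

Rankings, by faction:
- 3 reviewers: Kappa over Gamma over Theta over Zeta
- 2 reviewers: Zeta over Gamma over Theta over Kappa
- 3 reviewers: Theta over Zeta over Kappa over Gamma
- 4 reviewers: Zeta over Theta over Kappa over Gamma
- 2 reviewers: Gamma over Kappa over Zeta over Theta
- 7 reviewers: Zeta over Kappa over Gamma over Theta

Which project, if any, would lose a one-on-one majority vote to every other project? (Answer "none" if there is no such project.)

Pairwise majorities:
Theta vs Zeta: Theta is ranked higher on 3+3 = 6 ballots, Zeta on 15. Zeta wins 15–6.
Theta vs Kappa: Kappa, 12–9.
Theta–Gamma: Gamma 14–7.
Zeta vs Kappa: 16 to 5, Zeta.
Zeta vs Gamma: Zeta is ranked higher on 2+3+4+7 = 16 ballots, Gamma on 5. Zeta wins 16–5.
Kappa vs Gamma: 3+3+4+7 = 17 for Kappa, 4 for Gamma — Kappa by 17–4.
Theta is beaten in every head-to-head and is the Condorcet loser.

Theta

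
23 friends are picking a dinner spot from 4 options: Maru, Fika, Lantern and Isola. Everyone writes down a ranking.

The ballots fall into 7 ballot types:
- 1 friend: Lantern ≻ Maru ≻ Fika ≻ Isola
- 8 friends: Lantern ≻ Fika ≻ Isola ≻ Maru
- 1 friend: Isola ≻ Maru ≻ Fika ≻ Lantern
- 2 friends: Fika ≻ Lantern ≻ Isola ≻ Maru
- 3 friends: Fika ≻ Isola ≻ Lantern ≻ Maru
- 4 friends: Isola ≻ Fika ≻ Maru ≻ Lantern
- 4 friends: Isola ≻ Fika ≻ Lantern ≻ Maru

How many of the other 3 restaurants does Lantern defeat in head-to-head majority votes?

1

Lantern against each rival (23 friends):
Lantern vs Maru: Lantern, 18–5.
Lantern vs Fika: Lantern preferred on 1+8 = 9 ballots; Fika wins 14–9.
Lantern vs Isola: Isola, 12–11.
Lantern beats Maru; loses to Fika, Isola — 1 pairwise win.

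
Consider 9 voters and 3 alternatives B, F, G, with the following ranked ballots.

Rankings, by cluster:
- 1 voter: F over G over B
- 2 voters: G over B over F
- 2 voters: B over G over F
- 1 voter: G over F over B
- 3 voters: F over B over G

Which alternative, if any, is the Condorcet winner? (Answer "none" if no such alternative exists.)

none

Check each pair by majority over 9 ballots:
B vs F: B is ranked higher on 2+2 = 4 ballots, F on 5. F wins 5–4.
B vs G: 2+3 = 5 for B, 4 for G — B by 5–4.
F vs G: 1+3 = 4 for F, 5 for G — G by 5–4.
No alternative is unbeaten: B loses to F; F loses to G; G loses to B. In particular B beats G beats F beats B is a majority cycle — no Condorcet winner exists.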